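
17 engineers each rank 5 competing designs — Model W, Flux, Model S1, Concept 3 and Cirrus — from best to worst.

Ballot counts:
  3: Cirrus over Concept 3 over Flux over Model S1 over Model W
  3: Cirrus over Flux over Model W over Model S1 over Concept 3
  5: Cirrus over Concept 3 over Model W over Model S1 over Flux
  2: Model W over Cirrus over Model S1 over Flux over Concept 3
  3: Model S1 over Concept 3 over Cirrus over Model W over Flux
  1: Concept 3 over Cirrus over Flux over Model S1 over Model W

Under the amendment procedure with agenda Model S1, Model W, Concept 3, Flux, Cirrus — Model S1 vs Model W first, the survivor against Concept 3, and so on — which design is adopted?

Round 1: Model S1 vs Model W — 7–10, Model W advances.
Round 2: Model W vs Concept 3 — 5–12, Concept 3 advances.
Round 3: Concept 3 vs Flux — 12–5, Concept 3 advances.
Round 4: Concept 3 vs Cirrus — 4–13, Cirrus advances.
Cirrus survives the agenda.

Cirrus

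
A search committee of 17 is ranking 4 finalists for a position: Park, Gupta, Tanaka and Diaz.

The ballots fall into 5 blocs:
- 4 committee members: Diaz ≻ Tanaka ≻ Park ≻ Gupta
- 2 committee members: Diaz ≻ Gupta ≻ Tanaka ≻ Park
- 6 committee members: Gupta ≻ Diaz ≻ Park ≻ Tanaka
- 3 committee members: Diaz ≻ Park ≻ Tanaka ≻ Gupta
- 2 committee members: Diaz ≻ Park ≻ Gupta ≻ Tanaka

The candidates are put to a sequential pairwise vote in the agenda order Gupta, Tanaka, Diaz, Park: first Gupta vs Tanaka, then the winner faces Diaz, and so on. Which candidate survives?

Round 1: Gupta vs Tanaka — 10–7, Gupta advances.
Round 2: Gupta vs Diaz — 6–11, Diaz advances.
Round 3: Diaz vs Park — 17–0, Diaz advances.
The agenda winner is Diaz.

Diaz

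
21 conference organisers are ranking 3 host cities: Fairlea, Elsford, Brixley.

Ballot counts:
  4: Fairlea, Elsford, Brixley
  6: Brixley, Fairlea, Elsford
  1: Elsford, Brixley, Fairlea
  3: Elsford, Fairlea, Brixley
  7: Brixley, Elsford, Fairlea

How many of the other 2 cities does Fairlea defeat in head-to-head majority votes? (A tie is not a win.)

0

Fairlea against each rival (21 organisers):
Fairlea–Elsford: Elsford 11–10.
Fairlea vs Brixley: Brixley wins 14–7.
Fairlea beats no one; loses to Elsford, Brixley — 0 pairwise wins.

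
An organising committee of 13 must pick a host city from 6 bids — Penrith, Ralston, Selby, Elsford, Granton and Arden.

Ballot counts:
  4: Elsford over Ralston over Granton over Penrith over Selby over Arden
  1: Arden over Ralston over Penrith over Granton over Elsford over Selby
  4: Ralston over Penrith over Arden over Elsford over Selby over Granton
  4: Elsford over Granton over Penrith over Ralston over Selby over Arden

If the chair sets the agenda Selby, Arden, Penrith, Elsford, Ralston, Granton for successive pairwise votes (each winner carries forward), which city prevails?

Round 1: Selby vs Arden — 8–5, Selby advances.
Round 2: Selby vs Penrith — 0–13, Penrith advances.
Round 3: Penrith vs Elsford — 5–8, Elsford advances.
Round 4: Elsford vs Ralston — 8–5, Elsford advances.
Round 5: Elsford vs Granton — 12–1, Elsford advances.
Elsford survives the agenda.

Elsford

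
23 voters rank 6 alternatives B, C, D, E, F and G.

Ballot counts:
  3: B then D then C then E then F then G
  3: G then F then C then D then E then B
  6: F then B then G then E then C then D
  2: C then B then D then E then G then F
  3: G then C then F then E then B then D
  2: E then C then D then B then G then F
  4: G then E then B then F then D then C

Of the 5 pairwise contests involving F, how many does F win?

F against each rival (23 voters):
F vs B: F preferred on 3+6+3 = 12 ballots; F wins 12–11.
F vs C: 13 to 10, F.
F vs D: F preferred on 3+6+3+4 = 16 ballots; F wins 16–7.
F vs E: 12 to 11, F.
F vs G: G, 14–9.
F beats B, C, D, E; loses to G — 4 pairwise wins.

4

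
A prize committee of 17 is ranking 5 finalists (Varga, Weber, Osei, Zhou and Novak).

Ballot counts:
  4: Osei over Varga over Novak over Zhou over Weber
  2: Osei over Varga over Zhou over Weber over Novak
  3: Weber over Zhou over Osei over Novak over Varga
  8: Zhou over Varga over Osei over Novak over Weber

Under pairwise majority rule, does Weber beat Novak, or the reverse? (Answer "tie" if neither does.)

Ballots ranking Weber above Novak: 2 + 3 = 5.
Ballots ranking Novak above Weber: 17 − 5 = 12.
Novak wins the head-to-head 12–5.

Novak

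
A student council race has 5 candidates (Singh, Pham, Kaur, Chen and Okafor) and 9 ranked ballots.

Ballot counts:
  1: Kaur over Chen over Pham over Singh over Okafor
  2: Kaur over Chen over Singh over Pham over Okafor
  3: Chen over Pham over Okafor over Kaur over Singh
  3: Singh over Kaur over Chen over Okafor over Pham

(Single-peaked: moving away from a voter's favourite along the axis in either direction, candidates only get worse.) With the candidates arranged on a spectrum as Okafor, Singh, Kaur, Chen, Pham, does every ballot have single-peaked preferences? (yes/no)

Axis positions: Okafor=1, Singh=2, Kaur=3, Chen=4, Pham=5.
Cluster 1 (peak Kaur at position 3): ranking walks positions 3-4-5-2-1, expanding outward from the peak — single-peaked.
Cluster 2 (peak Kaur at position 3): ranking walks positions 3-4-2-5-1, expanding outward from the peak — single-peaked.
Cluster 3: ranking walks positions 4-5-1-3-2; Okafor is ranked above Kaur even though Kaur lies between Okafor and the peak Chen on the axis — preferences dip and rise again. Not single-peaked.
Cluster 4 (peak Singh at position 2): ranking walks positions 2-3-4-1-5, expanding outward from the peak — single-peaked.
Cluster 3 violates single-peakedness, so the profile is not single-peaked on this axis.

no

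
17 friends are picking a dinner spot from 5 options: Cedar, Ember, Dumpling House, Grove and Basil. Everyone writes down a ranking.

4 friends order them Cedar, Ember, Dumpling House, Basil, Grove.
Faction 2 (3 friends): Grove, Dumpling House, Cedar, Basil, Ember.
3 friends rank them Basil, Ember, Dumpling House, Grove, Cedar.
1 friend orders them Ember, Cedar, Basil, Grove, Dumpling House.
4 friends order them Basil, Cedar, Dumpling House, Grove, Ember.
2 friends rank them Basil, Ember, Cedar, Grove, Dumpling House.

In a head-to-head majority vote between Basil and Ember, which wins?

Ballots ranking Basil above Ember: 3 + 3 + 4 + 2 = 12.
Ballots ranking Ember above Basil: 17 − 12 = 5.
Basil wins the head-to-head 12–5.

Basil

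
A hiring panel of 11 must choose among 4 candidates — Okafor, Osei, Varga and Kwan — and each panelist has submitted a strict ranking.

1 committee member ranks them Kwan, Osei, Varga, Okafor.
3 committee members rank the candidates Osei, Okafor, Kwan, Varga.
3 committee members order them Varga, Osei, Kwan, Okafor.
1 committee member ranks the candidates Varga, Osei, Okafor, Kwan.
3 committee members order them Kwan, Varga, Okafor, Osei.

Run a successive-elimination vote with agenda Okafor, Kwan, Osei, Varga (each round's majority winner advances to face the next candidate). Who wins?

Varga

Round 1: Okafor vs Kwan — 4–7, Kwan advances.
Round 2: Kwan vs Osei — 4–7, Osei advances.
Round 3: Osei vs Varga — 4–7, Varga advances.
The agenda winner is Varga.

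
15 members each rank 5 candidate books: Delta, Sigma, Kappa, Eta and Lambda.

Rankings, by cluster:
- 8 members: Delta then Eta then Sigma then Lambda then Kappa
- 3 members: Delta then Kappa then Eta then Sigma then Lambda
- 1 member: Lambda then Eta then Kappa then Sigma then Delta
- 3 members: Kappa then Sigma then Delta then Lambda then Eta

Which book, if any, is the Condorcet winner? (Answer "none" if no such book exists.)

Delta

Check each pair by majority over 15 ballots:
Delta vs Sigma: Delta preferred on 8+3 = 11 ballots; Delta wins 11–4.
Delta vs Kappa: 8+3 = 11 for Delta, 4 for Kappa — Delta by 11–4.
Delta vs Eta: 8+3+3 = 14 for Delta, 1 for Eta — Delta by 14–1.
Delta vs Lambda: 14 to 1, Delta.
Sigma vs Kappa: 8 to 7, Sigma.
Sigma vs Eta: Sigma is ranked higher on 3 ballots, Eta on 12. Eta wins 12–3.
Sigma vs Lambda: Sigma preferred on 8+3+3 = 14 ballots; Sigma wins 14–1.
Kappa vs Eta: Kappa preferred on 3+3 = 6 ballots; Eta wins 9–6.
Kappa vs Lambda: 3+3 = 6 for Kappa, 9 for Lambda — Lambda by 9–6.
Eta vs Lambda: 11 to 4, Eta.
Only Delta has no losses; Delta is the Condorcet winner.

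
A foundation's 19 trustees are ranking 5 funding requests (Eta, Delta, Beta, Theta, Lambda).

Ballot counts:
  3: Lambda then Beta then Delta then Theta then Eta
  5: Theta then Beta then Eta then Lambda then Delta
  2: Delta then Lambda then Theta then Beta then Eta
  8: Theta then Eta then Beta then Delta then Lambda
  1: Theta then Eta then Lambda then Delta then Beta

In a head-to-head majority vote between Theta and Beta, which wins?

Theta

Ballots ranking Theta above Beta: 5 + 2 + 8 + 1 = 16.
Ballots ranking Beta above Theta: 19 − 16 = 3.
Theta wins the head-to-head 16–3.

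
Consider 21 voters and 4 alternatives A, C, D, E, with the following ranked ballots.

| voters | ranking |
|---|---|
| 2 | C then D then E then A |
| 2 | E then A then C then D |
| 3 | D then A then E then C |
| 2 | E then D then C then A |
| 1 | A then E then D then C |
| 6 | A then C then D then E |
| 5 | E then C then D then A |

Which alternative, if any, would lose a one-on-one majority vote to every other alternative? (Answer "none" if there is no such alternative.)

none

Pairwise majorities:
A vs C: A, 12–9.
A vs D: 2+1+6 = 9 for A, 12 for D — D by 12–9.
A vs E: 10 to 11, E.
C vs D: C preferred on 2+2+6+5 = 15 ballots; C wins 15–6.
C vs E: C preferred on 2+6 = 8 ballots; E wins 13–8.
D vs E: 11 to 10, D.
No alternative is winless: A beats C; C beats D; D beats A; E beats A. There is no Condorcet loser.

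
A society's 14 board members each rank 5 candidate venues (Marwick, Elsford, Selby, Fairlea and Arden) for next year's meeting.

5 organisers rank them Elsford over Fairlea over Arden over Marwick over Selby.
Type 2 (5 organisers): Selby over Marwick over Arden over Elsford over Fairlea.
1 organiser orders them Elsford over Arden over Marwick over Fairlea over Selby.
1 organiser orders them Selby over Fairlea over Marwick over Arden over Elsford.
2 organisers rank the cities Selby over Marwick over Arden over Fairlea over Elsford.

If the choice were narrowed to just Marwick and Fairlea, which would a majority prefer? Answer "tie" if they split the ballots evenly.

Marwick

Ballots ranking Marwick above Fairlea: 5 + 1 + 2 = 8.
Ballots ranking Fairlea above Marwick: 14 − 8 = 6.
Marwick wins the head-to-head 8–6.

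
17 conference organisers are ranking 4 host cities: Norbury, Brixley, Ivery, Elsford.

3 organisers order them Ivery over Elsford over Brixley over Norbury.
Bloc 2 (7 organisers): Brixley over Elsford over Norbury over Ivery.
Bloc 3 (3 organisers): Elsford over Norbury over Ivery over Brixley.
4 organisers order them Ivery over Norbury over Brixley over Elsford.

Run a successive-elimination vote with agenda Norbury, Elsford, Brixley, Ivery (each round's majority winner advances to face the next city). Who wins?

Ivery

Round 1: Norbury vs Elsford — 4–13, Elsford advances.
Round 2: Elsford vs Brixley — 6–11, Brixley advances.
Round 3: Brixley vs Ivery — 7–10, Ivery advances.
The agenda winner is Ivery.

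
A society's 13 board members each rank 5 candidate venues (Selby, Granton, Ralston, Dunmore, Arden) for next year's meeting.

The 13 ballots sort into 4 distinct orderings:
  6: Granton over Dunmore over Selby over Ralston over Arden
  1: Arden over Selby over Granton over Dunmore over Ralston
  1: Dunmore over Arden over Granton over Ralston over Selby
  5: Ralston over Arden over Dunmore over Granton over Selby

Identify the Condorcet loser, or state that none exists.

none

Pairwise majorities:
Selby vs Granton: Selby is ranked higher on 1 ballot, Granton on 12. Granton wins 12–1.
Selby vs Ralston: 7 to 6, Selby.
Selby vs Dunmore: 1 for Selby, 12 for Dunmore — Dunmore by 12–1.
Selby–Arden: Arden 7–6.
Granton vs Ralston: Granton, 8–5.
Granton vs Dunmore: Granton is ranked higher on 6+1 = 7 ballots, Dunmore on 6. Granton wins 7–6.
Granton vs Arden: Arden, 7–6.
Ralston vs Dunmore: 5 to 8, Dunmore.
Ralston vs Arden: Ralston wins 11–2.
Dunmore vs Arden: Dunmore wins 7–6.
Each city has at least one pairwise win (Selby beats Ralston; Granton beats Selby; Ralston beats Arden; Dunmore beats Selby; Arden beats Selby) — no Condorcet loser.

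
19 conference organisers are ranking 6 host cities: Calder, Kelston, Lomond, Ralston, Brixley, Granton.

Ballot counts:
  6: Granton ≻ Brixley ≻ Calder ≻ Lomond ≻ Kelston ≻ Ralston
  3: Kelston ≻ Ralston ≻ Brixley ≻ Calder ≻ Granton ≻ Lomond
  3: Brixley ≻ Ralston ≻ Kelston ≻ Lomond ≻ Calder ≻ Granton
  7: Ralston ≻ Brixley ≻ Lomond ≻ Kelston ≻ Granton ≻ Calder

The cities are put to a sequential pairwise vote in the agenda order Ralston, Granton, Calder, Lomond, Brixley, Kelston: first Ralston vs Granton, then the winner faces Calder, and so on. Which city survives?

Round 1: Ralston vs Granton — 13–6, Ralston advances.
Round 2: Ralston vs Calder — 13–6, Ralston advances.
Round 3: Ralston vs Lomond — 13–6, Ralston advances.
Round 4: Ralston vs Brixley — 10–9, Ralston advances.
Round 5: Ralston vs Kelston — 10–9, Ralston advances.
Ralston survives the agenda.

Ralston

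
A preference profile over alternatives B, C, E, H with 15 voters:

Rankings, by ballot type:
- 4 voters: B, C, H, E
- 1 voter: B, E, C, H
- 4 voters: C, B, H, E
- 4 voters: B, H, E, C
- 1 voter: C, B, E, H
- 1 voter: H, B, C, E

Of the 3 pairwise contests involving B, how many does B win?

3

B against each rival (15 voters):
B vs C: B is ranked higher on 4+1+4+1 = 10 ballots, C on 5. B wins 10–5.
B vs E: 4+1+4+4+1+1 = 15 for B, 0 for E — B by 15–0.
B vs H: B wins 14–1.
B beats C, E, H — 3 pairwise wins.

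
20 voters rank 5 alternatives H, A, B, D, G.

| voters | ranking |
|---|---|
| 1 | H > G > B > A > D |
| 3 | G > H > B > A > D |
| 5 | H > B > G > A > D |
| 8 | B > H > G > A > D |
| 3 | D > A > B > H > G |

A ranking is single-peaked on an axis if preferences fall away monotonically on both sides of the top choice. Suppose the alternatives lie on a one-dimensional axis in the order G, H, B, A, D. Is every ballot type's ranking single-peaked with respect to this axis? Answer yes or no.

yes

Axis positions: G=1, H=2, B=3, A=4, D=5.
Ballot type 1 (peak H at position 2): ranking walks positions 2-1-3-4-5, expanding outward from the peak — single-peaked.
Ballot type 2 (peak G at position 1): ranking walks positions 1-2-3-4-5, expanding outward from the peak — single-peaked.
Ballot type 3 (peak H at position 2): ranking walks positions 2-3-1-4-5, expanding outward from the peak — single-peaked.
Ballot type 4 (peak B at position 3): ranking walks positions 3-2-1-4-5, expanding outward from the peak — single-peaked.
Ballot type 5 (peak D at position 5): ranking walks positions 5-4-3-2-1, expanding outward from the peak — single-peaked.
Every ranking is single-peaked on this axis.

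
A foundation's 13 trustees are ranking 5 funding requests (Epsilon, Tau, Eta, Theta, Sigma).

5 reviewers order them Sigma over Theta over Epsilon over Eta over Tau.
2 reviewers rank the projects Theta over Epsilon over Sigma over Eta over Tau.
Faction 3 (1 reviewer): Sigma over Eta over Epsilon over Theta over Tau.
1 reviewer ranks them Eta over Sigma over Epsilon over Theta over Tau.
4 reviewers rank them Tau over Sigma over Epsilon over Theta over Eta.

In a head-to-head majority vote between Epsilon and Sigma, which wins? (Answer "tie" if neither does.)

Sigma

Ballots ranking Epsilon above Sigma: 2.
Ballots ranking Sigma above Epsilon: 13 − 2 = 11.
Sigma wins the head-to-head 11–2.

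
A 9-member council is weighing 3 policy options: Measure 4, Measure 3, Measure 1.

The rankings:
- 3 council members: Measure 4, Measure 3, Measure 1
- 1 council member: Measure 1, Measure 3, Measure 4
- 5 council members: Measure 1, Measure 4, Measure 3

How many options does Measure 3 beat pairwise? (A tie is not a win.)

Measure 3 against each rival (9 council members):
Measure 3 vs Measure 4: 1 to 8, Measure 4.
Measure 3 vs Measure 1: 3 for Measure 3, 6 for Measure 1 — Measure 1 by 6–3.
Measure 3 beats no one; loses to Measure 4, Measure 1 — 0 pairwise wins.

0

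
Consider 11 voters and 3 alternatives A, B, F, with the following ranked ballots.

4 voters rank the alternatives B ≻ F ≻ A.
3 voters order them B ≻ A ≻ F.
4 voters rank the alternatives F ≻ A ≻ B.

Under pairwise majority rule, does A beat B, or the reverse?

Ballots ranking A above B: 4.
Ballots ranking B above A: 11 − 4 = 7.
B wins the head-to-head 7–4.

B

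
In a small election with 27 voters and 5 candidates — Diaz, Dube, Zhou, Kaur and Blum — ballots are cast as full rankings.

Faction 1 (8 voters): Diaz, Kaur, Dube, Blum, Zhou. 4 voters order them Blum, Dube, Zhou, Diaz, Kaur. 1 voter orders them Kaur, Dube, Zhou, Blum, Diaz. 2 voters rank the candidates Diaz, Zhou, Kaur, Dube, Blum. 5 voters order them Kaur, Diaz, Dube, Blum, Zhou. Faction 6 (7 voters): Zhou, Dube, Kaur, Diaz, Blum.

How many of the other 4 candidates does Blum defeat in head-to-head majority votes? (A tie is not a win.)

1

Blum against each rival (27 voters):
Blum vs Diaz: 4+1 = 5 for Blum, 22 for Diaz — Diaz by 22–5.
Blum vs Dube: Dube wins 23–4.
Blum vs Zhou: 17 to 10, Blum.
Blum vs Kaur: Blum is ranked higher on 4 ballots, Kaur on 23. Kaur wins 23–4.
Blum beats Zhou; loses to Diaz, Dube, Kaur — 1 pairwise win.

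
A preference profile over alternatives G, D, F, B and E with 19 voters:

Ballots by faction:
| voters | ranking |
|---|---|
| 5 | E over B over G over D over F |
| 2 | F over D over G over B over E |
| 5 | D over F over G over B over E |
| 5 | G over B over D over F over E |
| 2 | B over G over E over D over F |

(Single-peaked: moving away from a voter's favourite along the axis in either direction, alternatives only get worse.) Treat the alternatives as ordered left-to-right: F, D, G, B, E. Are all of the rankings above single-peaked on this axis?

Axis positions: F=1, D=2, G=3, B=4, E=5.
Faction 1 (peak E at position 5): ranking walks positions 5-4-3-2-1, expanding outward from the peak — single-peaked.
Faction 2 (peak F at position 1): ranking walks positions 1-2-3-4-5, expanding outward from the peak — single-peaked.
Faction 3 (peak D at position 2): ranking walks positions 2-1-3-4-5, expanding outward from the peak — single-peaked.
Faction 4 (peak G at position 3): ranking walks positions 3-4-2-1-5, expanding outward from the peak — single-peaked.
Faction 5 (peak B at position 4): ranking walks positions 4-3-5-2-1, expanding outward from the peak — single-peaked.
Every ranking is single-peaked on this axis.

yes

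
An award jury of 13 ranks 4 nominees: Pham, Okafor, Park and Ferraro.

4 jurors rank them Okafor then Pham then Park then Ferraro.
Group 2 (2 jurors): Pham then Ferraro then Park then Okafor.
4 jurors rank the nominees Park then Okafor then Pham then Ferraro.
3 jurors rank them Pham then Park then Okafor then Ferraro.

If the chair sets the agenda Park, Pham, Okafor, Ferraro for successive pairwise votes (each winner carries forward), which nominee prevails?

Okafor

Round 1: Park vs Pham — 4–9, Pham advances.
Round 2: Pham vs Okafor — 5–8, Okafor advances.
Round 3: Okafor vs Ferraro — 11–2, Okafor advances.
The agenda winner is Okafor.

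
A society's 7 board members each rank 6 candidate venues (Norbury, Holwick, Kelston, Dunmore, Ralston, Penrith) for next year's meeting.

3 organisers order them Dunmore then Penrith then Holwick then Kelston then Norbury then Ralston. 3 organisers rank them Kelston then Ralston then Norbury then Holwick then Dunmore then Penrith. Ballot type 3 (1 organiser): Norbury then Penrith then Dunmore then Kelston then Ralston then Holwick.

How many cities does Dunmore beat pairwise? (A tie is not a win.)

4

Dunmore against each rival (7 organisers):
Dunmore–Norbury: Norbury 4–3.
Dunmore–Holwick: Dunmore 4–3.
Dunmore vs Kelston: Dunmore preferred on 3+1 = 4 ballots; Dunmore wins 4–3.
Dunmore vs Ralston: Dunmore, 4–3.
Dunmore vs Penrith: Dunmore is ranked higher on 3+3 = 6 ballots, Penrith on 1. Dunmore wins 6–1.
Dunmore beats Holwick, Kelston, Ralston, Penrith; loses to Norbury — 4 pairwise wins.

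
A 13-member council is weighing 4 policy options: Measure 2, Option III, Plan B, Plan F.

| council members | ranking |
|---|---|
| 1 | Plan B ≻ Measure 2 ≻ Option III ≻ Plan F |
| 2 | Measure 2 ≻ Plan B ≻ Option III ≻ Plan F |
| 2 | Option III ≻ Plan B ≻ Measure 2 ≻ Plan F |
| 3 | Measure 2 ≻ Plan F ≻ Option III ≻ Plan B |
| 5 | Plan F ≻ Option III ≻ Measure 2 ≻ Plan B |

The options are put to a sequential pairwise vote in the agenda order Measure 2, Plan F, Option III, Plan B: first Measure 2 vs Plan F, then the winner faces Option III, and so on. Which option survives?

Round 1: Measure 2 vs Plan F — 8–5, Measure 2 advances.
Round 2: Measure 2 vs Option III — 6–7, Option III advances.
Round 3: Option III vs Plan B — 10–3, Option III advances.
The agenda winner is Option III.

Option III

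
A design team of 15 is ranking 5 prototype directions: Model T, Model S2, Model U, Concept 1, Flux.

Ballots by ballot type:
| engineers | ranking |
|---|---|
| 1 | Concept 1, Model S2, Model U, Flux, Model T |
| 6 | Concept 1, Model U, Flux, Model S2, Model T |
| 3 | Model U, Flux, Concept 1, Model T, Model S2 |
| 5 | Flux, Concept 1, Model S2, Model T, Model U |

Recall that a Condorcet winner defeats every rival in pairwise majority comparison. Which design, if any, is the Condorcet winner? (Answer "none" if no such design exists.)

Check each pair by majority over 15 ballots:
Model T vs Model S2: 3 to 12, Model S2.
Model T vs Model U: 5 to 10, Model U.
Model T vs Concept 1: Model T preferred on 0 ballots; Concept 1 wins 15–0.
Model T vs Flux: Model T preferred on 0 ballots; Flux wins 15–0.
Model S2 vs Model U: 6 to 9, Model U.
Model S2 vs Concept 1: Model S2 is ranked higher on 0 ballots, Concept 1 on 15. Concept 1 wins 15–0.
Model S2 vs Flux: Model S2 preferred on 1 ballot; Flux wins 14–1.
Model U vs Concept 1: 3 to 12, Concept 1.
Model U vs Flux: 1+6+3 = 10 for Model U, 5 for Flux — Model U by 10–5.
Concept 1 vs Flux: 7 to 8, Flux.
Every design loses at least once (Model T loses to Model S2; Model S2 loses to Model U; Model U loses to Concept 1; Concept 1 loses to Flux; Flux loses to Model U). The majority relation contains the cycle Model U beats Flux beats Concept 1 beats Model U, so there is no Condorcet winner.

none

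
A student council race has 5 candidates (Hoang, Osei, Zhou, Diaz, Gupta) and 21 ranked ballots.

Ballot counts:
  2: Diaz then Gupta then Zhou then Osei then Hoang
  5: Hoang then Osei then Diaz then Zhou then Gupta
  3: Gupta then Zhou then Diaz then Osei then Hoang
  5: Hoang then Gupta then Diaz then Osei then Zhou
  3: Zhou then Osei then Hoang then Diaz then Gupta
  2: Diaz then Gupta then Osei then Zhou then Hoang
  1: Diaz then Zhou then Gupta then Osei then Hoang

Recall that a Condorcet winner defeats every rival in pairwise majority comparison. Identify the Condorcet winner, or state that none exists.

Head-to-head results (21 voters):
Hoang vs Osei: 5+5 = 10 for Hoang, 11 for Osei — Osei by 11–10.
Hoang–Zhou: Zhou 11–10.
Hoang vs Diaz: 5+5+3 = 13 for Hoang, 8 for Diaz — Hoang by 13–8.
Hoang vs Gupta: 13 to 8, Hoang.
Osei vs Zhou: 12 to 9, Osei.
Osei vs Diaz: 8 to 13, Diaz.
Osei vs Gupta: Gupta, 13–8.
Zhou vs Diaz: Diaz wins 15–6.
Zhou vs Gupta: Zhou is ranked higher on 5+3+1 = 9 ballots, Gupta on 12. Gupta wins 12–9.
Diaz vs Gupta: 2+5+3+2+1 = 13 for Diaz, 8 for Gupta — Diaz by 13–8.
No candidate is unbeaten: Hoang loses to Osei; Osei loses to Diaz; Zhou loses to Osei; Diaz loses to Hoang; Gupta loses to Hoang. In particular Hoang → Diaz → Osei → Hoang is a majority cycle — no Condorcet winner exists.

none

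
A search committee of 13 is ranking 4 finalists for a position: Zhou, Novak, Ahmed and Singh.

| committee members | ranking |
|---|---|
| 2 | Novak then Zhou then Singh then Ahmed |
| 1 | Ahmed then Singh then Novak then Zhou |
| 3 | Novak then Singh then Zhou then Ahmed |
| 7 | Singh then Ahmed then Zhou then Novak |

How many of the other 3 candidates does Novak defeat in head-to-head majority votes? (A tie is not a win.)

0

Novak against each rival (13 committee members):
Novak vs Zhou: Novak is ranked higher on 2+1+3 = 6 ballots, Zhou on 7. Zhou wins 7–6.
Novak vs Ahmed: Ahmed, 8–5.
Novak vs Singh: 2+3 = 5 for Novak, 8 for Singh — Singh by 8–5.
Novak beats no one; loses to Zhou, Ahmed, Singh — 0 pairwise wins.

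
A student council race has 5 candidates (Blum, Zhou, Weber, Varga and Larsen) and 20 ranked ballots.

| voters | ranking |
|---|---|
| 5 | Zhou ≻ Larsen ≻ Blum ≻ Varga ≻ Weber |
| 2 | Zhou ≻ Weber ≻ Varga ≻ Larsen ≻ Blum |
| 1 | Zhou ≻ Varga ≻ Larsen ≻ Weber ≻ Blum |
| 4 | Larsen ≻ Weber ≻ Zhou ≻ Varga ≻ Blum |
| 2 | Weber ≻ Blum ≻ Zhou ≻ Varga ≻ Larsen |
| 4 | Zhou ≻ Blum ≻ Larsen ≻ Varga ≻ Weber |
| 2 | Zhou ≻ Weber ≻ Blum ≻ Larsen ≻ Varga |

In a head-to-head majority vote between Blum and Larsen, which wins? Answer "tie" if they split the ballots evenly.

Larsen

Ballots ranking Blum above Larsen: 2 + 4 + 2 = 8.
Ballots ranking Larsen above Blum: 20 − 8 = 12.
Larsen wins the head-to-head 12–8.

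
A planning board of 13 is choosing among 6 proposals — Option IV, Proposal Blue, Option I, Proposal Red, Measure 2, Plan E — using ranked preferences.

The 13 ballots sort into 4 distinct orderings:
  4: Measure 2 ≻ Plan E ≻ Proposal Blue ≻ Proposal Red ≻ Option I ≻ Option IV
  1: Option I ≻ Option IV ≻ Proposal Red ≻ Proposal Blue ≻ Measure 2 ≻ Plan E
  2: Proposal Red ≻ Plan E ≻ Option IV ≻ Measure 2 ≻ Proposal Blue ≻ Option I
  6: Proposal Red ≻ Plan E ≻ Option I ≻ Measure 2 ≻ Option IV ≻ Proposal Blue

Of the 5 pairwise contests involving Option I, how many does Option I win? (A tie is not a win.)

3

Option I against each rival (13 council members):
Option I vs Option IV: Option I, 11–2.
Option I vs Proposal Blue: Option I preferred on 1+6 = 7 ballots; Option I wins 7–6.
Option I–Proposal Red: Proposal Red 12–1.
Option I vs Measure 2: Option I is ranked higher on 1+6 = 7 ballots, Measure 2 on 6. Option I wins 7–6.
Option I vs Plan E: 1 for Option I, 12 for Plan E — Plan E by 12–1.
Option I beats Option IV, Proposal Blue, Measure 2; loses to Proposal Red, Plan E — 3 pairwise wins.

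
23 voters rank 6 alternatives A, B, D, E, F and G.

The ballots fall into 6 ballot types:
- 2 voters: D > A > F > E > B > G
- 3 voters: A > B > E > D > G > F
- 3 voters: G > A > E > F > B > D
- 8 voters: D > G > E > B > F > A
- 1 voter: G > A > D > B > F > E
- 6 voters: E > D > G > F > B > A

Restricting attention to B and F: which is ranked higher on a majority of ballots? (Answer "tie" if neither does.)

Ballots ranking B above F: 3 + 8 + 1 = 12.
Ballots ranking F above B: 23 − 12 = 11.
B wins the head-to-head 12–11.

B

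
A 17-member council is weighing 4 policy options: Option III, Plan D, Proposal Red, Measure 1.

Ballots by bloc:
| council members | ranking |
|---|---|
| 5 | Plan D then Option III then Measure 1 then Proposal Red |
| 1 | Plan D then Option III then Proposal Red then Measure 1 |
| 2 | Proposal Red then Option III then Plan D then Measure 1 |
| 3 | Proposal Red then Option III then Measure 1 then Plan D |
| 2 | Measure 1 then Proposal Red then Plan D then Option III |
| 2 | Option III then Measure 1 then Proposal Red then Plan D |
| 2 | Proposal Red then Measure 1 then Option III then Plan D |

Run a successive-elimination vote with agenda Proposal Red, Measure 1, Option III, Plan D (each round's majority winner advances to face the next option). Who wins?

Round 1: Proposal Red vs Measure 1 — 8–9, Measure 1 advances.
Round 2: Measure 1 vs Option III — 4–13, Option III advances.
Round 3: Option III vs Plan D — 9–8, Option III advances.
Option III survives the agenda.

Option III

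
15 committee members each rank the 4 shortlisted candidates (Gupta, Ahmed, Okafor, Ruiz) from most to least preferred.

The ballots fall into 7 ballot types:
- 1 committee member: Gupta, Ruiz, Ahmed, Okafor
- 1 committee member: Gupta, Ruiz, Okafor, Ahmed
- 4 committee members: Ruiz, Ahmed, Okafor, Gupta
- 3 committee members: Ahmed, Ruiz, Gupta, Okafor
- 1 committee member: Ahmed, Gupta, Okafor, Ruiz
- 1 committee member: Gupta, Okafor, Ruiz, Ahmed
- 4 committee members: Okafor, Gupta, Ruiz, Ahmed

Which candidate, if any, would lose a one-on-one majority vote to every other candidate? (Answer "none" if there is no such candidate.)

Pairwise majorities:
Gupta vs Ahmed: Ahmed wins 8–7.
Gupta vs Okafor: 7 to 8, Okafor.
Gupta vs Ruiz: 8 to 7, Gupta.
Ahmed vs Okafor: Ahmed wins 9–6.
Ahmed vs Ruiz: 4 to 11, Ruiz.
Okafor vs Ruiz: 1+1+4 = 6 for Okafor, 9 for Ruiz — Ruiz by 9–6.
Every candidate wins at least one matchup (Gupta beats Ruiz; Ahmed beats Gupta; Okafor beats Gupta; Ruiz beats Ahmed), so there is no Condorcet loser.

none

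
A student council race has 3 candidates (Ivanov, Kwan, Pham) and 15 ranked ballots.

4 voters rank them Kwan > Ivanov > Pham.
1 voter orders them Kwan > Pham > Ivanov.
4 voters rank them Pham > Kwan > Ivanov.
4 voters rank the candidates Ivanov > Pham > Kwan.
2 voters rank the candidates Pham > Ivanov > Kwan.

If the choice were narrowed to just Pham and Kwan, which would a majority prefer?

Ballots ranking Pham above Kwan: 4 + 4 + 2 = 10.
Ballots ranking Kwan above Pham: 15 − 10 = 5.
Pham wins the head-to-head 10–5.

Pham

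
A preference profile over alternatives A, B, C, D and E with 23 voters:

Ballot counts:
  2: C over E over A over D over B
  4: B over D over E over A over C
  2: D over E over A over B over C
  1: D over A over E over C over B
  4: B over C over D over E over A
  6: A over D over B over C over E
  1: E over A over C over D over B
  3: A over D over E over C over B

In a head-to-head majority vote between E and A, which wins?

E

Ballots ranking E above A: 2 + 4 + 2 + 4 + 1 = 13.
Ballots ranking A above E: 23 − 13 = 10.
E wins the head-to-head 13–10.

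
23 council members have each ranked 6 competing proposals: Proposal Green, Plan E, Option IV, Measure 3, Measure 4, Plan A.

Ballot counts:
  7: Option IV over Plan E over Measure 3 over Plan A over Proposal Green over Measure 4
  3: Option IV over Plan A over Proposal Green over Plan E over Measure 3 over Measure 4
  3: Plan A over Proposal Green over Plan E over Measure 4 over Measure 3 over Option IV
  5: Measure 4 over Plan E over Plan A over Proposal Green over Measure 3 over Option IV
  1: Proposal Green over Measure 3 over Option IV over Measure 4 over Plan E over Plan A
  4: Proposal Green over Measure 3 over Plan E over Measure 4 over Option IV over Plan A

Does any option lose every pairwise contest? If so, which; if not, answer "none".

Head-to-head results (23 council members):
Proposal Green vs Plan E: Plan E, 12–11.
Proposal Green vs Option IV: Proposal Green is ranked higher on 3+5+1+4 = 13 ballots, Option IV on 10. Proposal Green wins 13–10.
Proposal Green vs Measure 3: 3+3+5+1+4 = 16 for Proposal Green, 7 for Measure 3 — Proposal Green by 16–7.
Proposal Green vs Measure 4: 7+3+3+1+4 = 18 for Proposal Green, 5 for Measure 4 — Proposal Green by 18–5.
Proposal Green vs Plan A: 5 to 18, Plan A.
Plan E vs Option IV: Plan E wins 12–11.
Plan E vs Measure 3: 7+3+3+5 = 18 for Plan E, 5 for Measure 3 — Plan E by 18–5.
Plan E–Measure 4: Plan E 17–6.
Plan E vs Plan A: Plan E is ranked higher on 7+5+1+4 = 17 ballots, Plan A on 6. Plan E wins 17–6.
Option IV vs Measure 3: 10 to 13, Measure 3.
Option IV vs Measure 4: 7+3+1 = 11 for Option IV, 12 for Measure 4 — Measure 4 by 12–11.
Option IV vs Plan A: Option IV, 15–8.
Measure 3 vs Measure 4: Measure 3 preferred on 7+3+1+4 = 15 ballots; Measure 3 wins 15–8.
Measure 3–Plan A: Measure 3 12–11.
Measure 4 vs Plan A: 10 to 13, Plan A.
No option is winless: Proposal Green beats Option IV; Plan E beats Proposal Green; Option IV beats Plan A; Measure 3 beats Option IV; Measure 4 beats Option IV; Plan A beats Proposal Green. There is no Condorcet loser.

none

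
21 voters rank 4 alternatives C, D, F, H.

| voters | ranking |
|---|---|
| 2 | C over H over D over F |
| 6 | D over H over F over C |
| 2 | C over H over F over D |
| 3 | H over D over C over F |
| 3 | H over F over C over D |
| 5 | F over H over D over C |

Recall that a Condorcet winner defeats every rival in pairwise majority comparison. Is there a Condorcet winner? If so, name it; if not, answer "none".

H

Pairwise majorities:
C vs D: 7 to 14, D.
C vs F: 2+2+3 = 7 for C, 14 for F — F by 14–7.
C vs H: C is ranked higher on 2+2 = 4 ballots, H on 17. H wins 17–4.
D vs F: D preferred on 2+6+3 = 11 ballots; D wins 11–10.
D vs H: 6 to 15, H.
F vs H: F preferred on 5 ballots; H wins 16–5.
H wins every pairwise contest, so H is the Condorcet winner.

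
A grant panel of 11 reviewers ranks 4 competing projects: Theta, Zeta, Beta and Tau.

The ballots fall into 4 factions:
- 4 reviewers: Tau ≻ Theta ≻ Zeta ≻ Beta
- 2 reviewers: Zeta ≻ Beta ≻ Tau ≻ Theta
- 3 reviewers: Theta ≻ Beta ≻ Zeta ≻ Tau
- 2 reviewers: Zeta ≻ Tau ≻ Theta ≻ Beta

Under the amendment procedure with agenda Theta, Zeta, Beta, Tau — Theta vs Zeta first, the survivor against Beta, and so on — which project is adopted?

Tau

Round 1: Theta vs Zeta — 7–4, Theta advances.
Round 2: Theta vs Beta — 9–2, Theta advances.
Round 3: Theta vs Tau — 3–8, Tau advances.
The agenda winner is Tau.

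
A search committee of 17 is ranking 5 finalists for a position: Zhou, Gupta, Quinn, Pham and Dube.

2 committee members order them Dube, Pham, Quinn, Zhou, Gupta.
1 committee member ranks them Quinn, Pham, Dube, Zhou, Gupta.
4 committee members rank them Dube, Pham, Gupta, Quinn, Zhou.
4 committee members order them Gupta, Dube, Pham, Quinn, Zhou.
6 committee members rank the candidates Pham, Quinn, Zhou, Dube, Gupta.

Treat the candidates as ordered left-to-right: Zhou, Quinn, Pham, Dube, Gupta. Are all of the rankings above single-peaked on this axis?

yes

Axis positions: Zhou=1, Quinn=2, Pham=3, Dube=4, Gupta=5.
Faction 1 (peak Dube at position 4): ranking walks positions 4-3-2-1-5, expanding outward from the peak — single-peaked.
Faction 2 (peak Quinn at position 2): ranking walks positions 2-3-4-1-5, expanding outward from the peak — single-peaked.
Faction 3 (peak Dube at position 4): ranking walks positions 4-3-5-2-1, expanding outward from the peak — single-peaked.
Faction 4 (peak Gupta at position 5): ranking walks positions 5-4-3-2-1, expanding outward from the peak — single-peaked.
Faction 5 (peak Pham at position 3): ranking walks positions 3-2-1-4-5, expanding outward from the peak — single-peaked.
Every ranking is single-peaked on this axis.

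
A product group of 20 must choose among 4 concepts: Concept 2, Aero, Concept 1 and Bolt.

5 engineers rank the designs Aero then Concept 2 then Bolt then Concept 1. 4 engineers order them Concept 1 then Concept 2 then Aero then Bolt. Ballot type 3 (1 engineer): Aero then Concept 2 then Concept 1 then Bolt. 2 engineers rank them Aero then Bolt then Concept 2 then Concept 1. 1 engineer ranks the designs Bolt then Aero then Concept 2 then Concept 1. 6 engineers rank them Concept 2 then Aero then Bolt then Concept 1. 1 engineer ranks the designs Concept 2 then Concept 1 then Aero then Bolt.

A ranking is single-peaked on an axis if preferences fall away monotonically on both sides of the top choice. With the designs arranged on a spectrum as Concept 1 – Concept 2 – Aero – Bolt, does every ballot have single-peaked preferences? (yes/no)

Axis positions: Concept 1=1, Concept 2=2, Aero=3, Bolt=4.
Ballot type 1 (peak Aero at position 3): ranking walks positions 3-2-4-1, expanding outward from the peak — single-peaked.
Ballot type 2 (peak Concept 1 at position 1): ranking walks positions 1-2-3-4, expanding outward from the peak — single-peaked.
Ballot type 3 (peak Aero at position 3): ranking walks positions 3-2-1-4, expanding outward from the peak — single-peaked.
Ballot type 4 (peak Aero at position 3): ranking walks positions 3-4-2-1, expanding outward from the peak — single-peaked.
Ballot type 5 (peak Bolt at position 4): ranking walks positions 4-3-2-1, expanding outward from the peak — single-peaked.
Ballot type 6 (peak Concept 2 at position 2): ranking walks positions 2-3-4-1, expanding outward from the peak — single-peaked.
Ballot type 7 (peak Concept 2 at position 2): ranking walks positions 2-1-3-4, expanding outward from the peak — single-peaked.
Every ranking is single-peaked on this axis.

yes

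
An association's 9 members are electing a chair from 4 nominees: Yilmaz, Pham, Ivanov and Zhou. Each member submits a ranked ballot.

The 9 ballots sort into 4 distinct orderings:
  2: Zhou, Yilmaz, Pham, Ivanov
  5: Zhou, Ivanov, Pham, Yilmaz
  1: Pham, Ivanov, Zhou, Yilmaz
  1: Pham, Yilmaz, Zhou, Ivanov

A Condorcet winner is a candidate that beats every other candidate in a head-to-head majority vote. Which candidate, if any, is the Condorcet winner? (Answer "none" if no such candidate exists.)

Zhou

Check each pair by majority over 9 ballots:
Yilmaz vs Pham: Pham, 7–2.
Yilmaz vs Ivanov: Ivanov wins 6–3.
Yilmaz vs Zhou: 1 for Yilmaz, 8 for Zhou — Zhou by 8–1.
Pham–Ivanov: Ivanov 5–4.
Pham vs Zhou: 2 to 7, Zhou.
Ivanov vs Zhou: Zhou, 8–1.
Zhou wins every pairwise contest, so Zhou is the Condorcet winner.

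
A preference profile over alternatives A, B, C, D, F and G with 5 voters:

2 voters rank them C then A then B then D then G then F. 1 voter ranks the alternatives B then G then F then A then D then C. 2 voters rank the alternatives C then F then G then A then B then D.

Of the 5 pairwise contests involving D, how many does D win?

0

D against each rival (5 voters):
D vs A: 0 to 5, A.
D vs B: 0 for D, 5 for B — B by 5–0.
D vs C: 1 to 4, C.
D vs F: F, 3–2.
D vs G: G wins 3–2.
D beats no one; loses to A, B, C, F, G — 0 pairwise wins.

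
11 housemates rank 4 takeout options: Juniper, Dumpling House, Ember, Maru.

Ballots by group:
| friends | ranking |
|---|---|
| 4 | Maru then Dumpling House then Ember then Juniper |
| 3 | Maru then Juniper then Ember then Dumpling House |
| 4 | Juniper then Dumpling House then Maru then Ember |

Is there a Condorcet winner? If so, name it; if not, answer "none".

Maru

Head-to-head results (11 friends):
Juniper–Dumpling House: Juniper 7–4.
Juniper–Ember: Juniper 7–4.
Juniper vs Maru: Maru, 7–4.
Dumpling House–Ember: Dumpling House 8–3.
Dumpling House–Maru: Maru 7–4.
Ember vs Maru: Maru, 11–0.
Maru wins every pairwise contest, so Maru is the Condorcet winner.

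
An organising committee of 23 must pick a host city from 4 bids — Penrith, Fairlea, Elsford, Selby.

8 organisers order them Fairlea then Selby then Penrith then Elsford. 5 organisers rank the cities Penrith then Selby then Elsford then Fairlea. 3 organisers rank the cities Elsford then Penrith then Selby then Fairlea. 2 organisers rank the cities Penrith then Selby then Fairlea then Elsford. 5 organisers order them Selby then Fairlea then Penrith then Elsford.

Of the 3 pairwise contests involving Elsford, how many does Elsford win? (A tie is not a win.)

Elsford against each rival (23 organisers):
Elsford–Penrith: Penrith 20–3.
Elsford vs Fairlea: Elsford preferred on 5+3 = 8 ballots; Fairlea wins 15–8.
Elsford vs Selby: Selby, 20–3.
Elsford beats no one; loses to Penrith, Fairlea, Selby — 0 pairwise wins.

0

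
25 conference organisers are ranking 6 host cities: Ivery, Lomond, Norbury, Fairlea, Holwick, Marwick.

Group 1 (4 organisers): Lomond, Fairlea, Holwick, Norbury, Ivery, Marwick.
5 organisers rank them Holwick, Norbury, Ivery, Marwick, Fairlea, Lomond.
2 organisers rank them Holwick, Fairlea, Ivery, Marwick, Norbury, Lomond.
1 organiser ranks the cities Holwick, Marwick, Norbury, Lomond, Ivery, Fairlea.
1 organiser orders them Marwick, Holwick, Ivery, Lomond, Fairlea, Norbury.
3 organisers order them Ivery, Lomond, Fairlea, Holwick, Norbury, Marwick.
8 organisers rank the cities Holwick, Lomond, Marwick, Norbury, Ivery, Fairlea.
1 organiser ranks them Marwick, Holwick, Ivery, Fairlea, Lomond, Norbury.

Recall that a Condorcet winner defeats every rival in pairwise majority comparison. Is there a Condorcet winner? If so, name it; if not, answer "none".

Holwick

Check each pair by majority over 25 ballots:
Ivery vs Lomond: Lomond wins 13–12.
Ivery vs Norbury: Norbury, 18–7.
Ivery vs Fairlea: Ivery wins 19–6.
Ivery vs Holwick: Holwick wins 22–3.
Ivery vs Marwick: Ivery wins 14–11.
Lomond–Norbury: Lomond 17–8.
Lomond vs Fairlea: Lomond, 17–8.
Lomond vs Holwick: Holwick, 18–7.
Lomond vs Marwick: Lomond wins 15–10.
Norbury vs Fairlea: Norbury wins 14–11.
Norbury vs Holwick: Holwick wins 25–0.
Norbury vs Marwick: Marwick wins 13–12.
Fairlea vs Holwick: Holwick wins 18–7.
Fairlea vs Marwick: Marwick, 16–9.
Holwick vs Marwick: Holwick, 23–2.
Holwick defeats every rival head-to-head and is the Condorcet winner.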